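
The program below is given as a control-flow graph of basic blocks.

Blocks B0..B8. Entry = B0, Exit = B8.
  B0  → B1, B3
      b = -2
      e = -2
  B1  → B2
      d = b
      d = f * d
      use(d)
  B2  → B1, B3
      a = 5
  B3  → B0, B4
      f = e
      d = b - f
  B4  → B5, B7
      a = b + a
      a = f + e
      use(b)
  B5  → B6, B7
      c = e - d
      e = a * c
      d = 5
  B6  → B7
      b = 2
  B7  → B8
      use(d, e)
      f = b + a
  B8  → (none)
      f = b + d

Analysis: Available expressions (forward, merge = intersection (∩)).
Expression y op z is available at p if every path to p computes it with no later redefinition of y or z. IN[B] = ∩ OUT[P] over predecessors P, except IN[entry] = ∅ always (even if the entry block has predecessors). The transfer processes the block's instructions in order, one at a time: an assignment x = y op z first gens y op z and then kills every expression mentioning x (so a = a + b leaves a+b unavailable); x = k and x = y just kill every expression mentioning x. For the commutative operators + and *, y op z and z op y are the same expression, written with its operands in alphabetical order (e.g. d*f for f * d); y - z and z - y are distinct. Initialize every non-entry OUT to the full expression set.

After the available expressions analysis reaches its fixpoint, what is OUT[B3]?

Converged values:
  B0: | IN={} | OUT={}
  B1: | IN={} | OUT={}
  B2: | IN={} | OUT={}
  B3: | IN={} | OUT={b-f}
  B4: | IN={b-f} | OUT={b-f, e+f}
  B5: | IN={b-f, e+f} | OUT={a*c, b-f}
  B6: | IN={a*c, b-f} | OUT={a*c}
  B7: | IN={} | OUT={a+b}
  B8: | IN={a+b} | OUT={a+b, b+d}

Merge at B3: IN[B3] = OUT[B0] ∩ OUT[B2] = {}
Applying B3's transfer function to that IN value gives OUT[B3] (row B3 above).

Answer: {b-f}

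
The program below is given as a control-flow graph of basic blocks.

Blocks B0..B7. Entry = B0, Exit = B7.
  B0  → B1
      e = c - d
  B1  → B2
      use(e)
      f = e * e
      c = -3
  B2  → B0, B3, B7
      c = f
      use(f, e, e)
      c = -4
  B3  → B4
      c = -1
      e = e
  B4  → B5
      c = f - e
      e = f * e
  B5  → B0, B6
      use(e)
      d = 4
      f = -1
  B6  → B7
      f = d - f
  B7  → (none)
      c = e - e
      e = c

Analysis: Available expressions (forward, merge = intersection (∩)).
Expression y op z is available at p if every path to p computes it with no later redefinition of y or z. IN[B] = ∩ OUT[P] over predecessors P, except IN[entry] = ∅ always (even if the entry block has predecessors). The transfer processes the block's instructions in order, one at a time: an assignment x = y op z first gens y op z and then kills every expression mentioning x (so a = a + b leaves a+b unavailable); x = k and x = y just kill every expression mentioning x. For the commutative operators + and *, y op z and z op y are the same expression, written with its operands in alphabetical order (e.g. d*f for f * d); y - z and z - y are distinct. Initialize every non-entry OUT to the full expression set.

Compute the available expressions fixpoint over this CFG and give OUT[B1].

Answer: {e*e}

Working:
Converged values:
  B0:   IN={}   OUT={c-d}
  B1:   IN={c-d}   OUT={e*e}
  B2:   IN={e*e}   OUT={e*e}
  B3:   IN={e*e}   OUT={}
  B4:   IN={}   OUT={}
  B5:   IN={}   OUT={}
  B6:   IN={}   OUT={}
  B7:   IN={}   OUT={}

Merge at B1: IN[B1] = OUT[B0] = {c-d}
Applying B1's transfer function to that IN value gives OUT[B1] (row B1 above).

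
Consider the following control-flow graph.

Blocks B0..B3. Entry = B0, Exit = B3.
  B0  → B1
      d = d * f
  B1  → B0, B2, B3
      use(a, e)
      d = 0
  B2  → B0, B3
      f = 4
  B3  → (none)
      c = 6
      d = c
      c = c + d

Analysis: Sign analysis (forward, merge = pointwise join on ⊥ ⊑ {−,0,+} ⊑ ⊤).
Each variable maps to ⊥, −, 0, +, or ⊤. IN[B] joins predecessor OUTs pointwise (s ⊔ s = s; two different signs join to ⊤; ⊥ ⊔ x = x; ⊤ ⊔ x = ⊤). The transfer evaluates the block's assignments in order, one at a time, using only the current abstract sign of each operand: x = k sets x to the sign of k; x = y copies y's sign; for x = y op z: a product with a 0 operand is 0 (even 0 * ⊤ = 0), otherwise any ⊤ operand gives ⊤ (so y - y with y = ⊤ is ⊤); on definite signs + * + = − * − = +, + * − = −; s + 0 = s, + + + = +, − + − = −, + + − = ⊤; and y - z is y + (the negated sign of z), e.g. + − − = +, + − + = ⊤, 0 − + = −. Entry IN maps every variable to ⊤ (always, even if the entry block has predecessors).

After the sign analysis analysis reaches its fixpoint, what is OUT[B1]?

Fixpoint table:
  B0:   IN=(all ⊤)   OUT=(all ⊤)
  B1:   IN=(all ⊤)   OUT={d:0; rest ⊤}
  B2:   IN={d:0; rest ⊤}   OUT={d:0, f:+; rest ⊤}
  B3:   IN={d:0; rest ⊤}   OUT={c:+, d:+; rest ⊤}

Merge at B1: IN[B1] = OUT[B0] = {a: ⊤, b: ⊤, c: ⊤, d: ⊤, e: ⊤, f: ⊤}
Applying B1's transfer function to that IN value gives OUT[B1] (row B1 above).

Answer: {a: ⊤, b: ⊤, c: ⊤, d: 0, e: ⊤, f: ⊤}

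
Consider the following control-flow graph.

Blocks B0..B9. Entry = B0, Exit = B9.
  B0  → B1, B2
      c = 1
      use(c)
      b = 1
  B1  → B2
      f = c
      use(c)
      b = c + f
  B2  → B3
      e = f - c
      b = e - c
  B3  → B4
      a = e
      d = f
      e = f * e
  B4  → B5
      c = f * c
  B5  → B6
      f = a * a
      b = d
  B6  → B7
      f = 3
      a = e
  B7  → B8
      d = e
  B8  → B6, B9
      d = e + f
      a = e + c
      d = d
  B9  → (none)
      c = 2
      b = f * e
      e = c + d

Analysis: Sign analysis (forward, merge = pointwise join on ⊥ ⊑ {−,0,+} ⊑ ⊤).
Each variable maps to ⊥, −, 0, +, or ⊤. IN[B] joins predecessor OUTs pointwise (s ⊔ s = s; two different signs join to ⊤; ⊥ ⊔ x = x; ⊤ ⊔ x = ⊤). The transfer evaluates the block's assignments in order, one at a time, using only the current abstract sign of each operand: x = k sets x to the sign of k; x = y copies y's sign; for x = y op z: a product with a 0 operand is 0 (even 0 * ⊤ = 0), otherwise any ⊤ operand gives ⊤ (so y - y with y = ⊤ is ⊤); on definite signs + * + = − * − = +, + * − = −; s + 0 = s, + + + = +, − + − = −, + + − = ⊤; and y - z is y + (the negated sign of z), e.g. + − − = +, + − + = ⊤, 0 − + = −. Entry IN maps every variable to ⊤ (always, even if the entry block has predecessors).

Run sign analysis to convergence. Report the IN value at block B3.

Answer: {a: ⊤, b: ⊤, c: +, d: ⊤, e: ⊤, f: ⊤}

Working:
Converged values:
  B0:   IN=(all ⊤)   OUT={b:+, c:+; rest ⊤}
  B1:   IN={b:+, c:+; rest ⊤}   OUT={b:+, c:+, f:+; rest ⊤}
  B2:   IN={b:+, c:+; rest ⊤}   OUT={c:+; rest ⊤}
  B3:   IN={c:+; rest ⊤}   OUT={c:+; rest ⊤}
  B4:   IN={c:+; rest ⊤}   OUT=(all ⊤)
  B5:   IN=(all ⊤)   OUT=(all ⊤)
  B6:   IN=(all ⊤)   OUT={f:+; rest ⊤}
  B7:   IN={f:+; rest ⊤}   OUT={f:+; rest ⊤}
  B8:   IN={f:+; rest ⊤}   OUT={f:+; rest ⊤}
  B9:   IN={f:+; rest ⊤}   OUT={c:+, f:+; rest ⊤}

Merge at B3: IN[B3] = OUT[B2] = {a: ⊤, b: ⊤, c: +, d: ⊤, e: ⊤, f: ⊤}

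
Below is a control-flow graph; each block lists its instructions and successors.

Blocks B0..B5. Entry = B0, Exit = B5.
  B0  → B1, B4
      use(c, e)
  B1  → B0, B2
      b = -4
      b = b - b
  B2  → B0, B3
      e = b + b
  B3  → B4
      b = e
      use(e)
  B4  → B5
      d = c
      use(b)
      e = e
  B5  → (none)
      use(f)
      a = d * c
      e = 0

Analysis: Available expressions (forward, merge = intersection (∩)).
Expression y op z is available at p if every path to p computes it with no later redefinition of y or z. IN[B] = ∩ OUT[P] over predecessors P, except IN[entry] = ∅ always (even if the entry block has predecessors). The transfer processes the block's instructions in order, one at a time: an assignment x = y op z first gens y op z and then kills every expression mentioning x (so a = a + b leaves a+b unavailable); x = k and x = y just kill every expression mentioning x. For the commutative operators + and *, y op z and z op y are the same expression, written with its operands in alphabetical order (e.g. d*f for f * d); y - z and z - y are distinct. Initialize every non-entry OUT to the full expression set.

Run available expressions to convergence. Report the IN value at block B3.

Answer: {b+b}

Working:
Fixpoint table:
  B0:   IN={}   OUT={}
  B1:   IN={}   OUT={}
  B2:   IN={}   OUT={b+b}
  B3:   IN={b+b}   OUT={}
  B4:   IN={}   OUT={}
  B5:   IN={}   OUT={c*d}

Merge at B3: IN[B3] = OUT[B2] = {b+b}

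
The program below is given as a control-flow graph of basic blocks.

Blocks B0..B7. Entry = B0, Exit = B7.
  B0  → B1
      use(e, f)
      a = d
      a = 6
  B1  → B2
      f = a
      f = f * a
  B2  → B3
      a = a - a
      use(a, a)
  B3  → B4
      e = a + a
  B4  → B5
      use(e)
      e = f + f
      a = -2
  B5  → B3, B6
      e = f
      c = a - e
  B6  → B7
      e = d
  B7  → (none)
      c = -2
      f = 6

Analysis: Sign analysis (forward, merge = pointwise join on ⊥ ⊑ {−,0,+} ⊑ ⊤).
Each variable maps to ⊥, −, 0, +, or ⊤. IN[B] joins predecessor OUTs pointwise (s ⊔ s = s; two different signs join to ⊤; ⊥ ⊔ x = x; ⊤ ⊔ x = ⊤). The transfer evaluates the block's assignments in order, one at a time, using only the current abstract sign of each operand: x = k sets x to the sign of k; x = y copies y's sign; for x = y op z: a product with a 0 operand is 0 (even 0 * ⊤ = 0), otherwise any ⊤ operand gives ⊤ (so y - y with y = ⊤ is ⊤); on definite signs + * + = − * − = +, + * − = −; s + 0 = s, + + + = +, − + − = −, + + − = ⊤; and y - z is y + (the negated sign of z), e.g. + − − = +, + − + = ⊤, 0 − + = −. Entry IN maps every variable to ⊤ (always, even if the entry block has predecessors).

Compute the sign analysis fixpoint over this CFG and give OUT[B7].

Answer: {a: -, b: ⊤, c: -, d: ⊤, e: ⊤, f: +}

Trace:
Fixpoint table:
  B0: | IN=(all ⊤) | OUT={a:+; rest ⊤}
  B1: | IN={a:+; rest ⊤} | OUT={a:+, f:+; rest ⊤}
  B2: | IN={a:+, f:+; rest ⊤} | OUT={f:+; rest ⊤}
  B3: | IN={f:+; rest ⊤} | OUT={f:+; rest ⊤}
  B4: | IN={f:+; rest ⊤} | OUT={a:-, e:+, f:+; rest ⊤}
  B5: | IN={a:-, e:+, f:+; rest ⊤} | OUT={a:-, c:-, e:+, f:+; rest ⊤}
  B6: | IN={a:-, c:-, e:+, f:+; rest ⊤} | OUT={a:-, c:-, f:+; rest ⊤}
  B7: | IN={a:-, c:-, f:+; rest ⊤} | OUT={a:-, c:-, f:+; rest ⊤}

Merge at B7: IN[B7] = OUT[B6] = {a: -, b: ⊤, c: -, d: ⊤, e: ⊤, f: +}
Applying B7's transfer function to that IN value gives OUT[B7] (row B7 above).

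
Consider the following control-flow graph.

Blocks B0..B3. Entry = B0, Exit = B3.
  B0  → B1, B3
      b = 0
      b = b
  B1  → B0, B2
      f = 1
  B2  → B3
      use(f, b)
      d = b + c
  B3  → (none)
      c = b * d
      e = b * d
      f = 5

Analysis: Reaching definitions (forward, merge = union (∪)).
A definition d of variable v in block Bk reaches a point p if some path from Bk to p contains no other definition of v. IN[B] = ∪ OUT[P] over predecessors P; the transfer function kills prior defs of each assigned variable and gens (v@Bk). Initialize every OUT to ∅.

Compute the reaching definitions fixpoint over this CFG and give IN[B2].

Converged values:
  B0:  IN={b@B0, f@B1}  OUT={b@B0, f@B1}
  B1:  IN={b@B0, f@B1}  OUT={b@B0, f@B1}
  B2:  IN={b@B0, f@B1}  OUT={b@B0, d@B2, f@B1}
  B3:  IN={b@B0, d@B2, f@B1}  OUT={b@B0, c@B3, d@B2, e@B3, f@B3}

Merge at B2: IN[B2] = OUT[B1] = {b@B0, f@B1}

Answer: {b@B0, f@B1}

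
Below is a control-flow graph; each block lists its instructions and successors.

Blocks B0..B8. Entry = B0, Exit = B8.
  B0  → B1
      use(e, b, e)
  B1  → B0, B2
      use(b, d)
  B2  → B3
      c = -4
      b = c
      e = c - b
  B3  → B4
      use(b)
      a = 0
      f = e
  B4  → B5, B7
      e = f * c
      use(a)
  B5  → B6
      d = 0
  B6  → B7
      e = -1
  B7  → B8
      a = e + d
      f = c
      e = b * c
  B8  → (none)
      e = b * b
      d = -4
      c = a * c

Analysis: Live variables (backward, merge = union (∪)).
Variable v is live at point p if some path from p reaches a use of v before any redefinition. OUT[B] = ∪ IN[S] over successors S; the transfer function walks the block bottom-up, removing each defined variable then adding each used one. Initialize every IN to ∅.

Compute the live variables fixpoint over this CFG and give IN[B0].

Answer: {b, d, e}

Trace:
Fixpoint table:
  B0: | IN={b, d, e} | OUT={b, d, e}
  B1: | IN={b, d, e} | OUT={b, d, e}
  B2: | IN={d} | OUT={b, c, d, e}
  B3: | IN={b, c, d, e} | OUT={a, b, c, d, f}
  B4: | IN={a, b, c, d, f} | OUT={b, c, d, e}
  B5: | IN={b, c} | OUT={b, c, d}
  B6: | IN={b, c, d} | OUT={b, c, d, e}
  B7: | IN={b, c, d, e} | OUT={a, b, c}
  B8: | IN={a, b, c} | OUT={}

Merge at B0: OUT[B0] = IN[B1] = {b, d, e}
Applying B0's transfer function to that OUT value gives IN[B0] (row B0 above).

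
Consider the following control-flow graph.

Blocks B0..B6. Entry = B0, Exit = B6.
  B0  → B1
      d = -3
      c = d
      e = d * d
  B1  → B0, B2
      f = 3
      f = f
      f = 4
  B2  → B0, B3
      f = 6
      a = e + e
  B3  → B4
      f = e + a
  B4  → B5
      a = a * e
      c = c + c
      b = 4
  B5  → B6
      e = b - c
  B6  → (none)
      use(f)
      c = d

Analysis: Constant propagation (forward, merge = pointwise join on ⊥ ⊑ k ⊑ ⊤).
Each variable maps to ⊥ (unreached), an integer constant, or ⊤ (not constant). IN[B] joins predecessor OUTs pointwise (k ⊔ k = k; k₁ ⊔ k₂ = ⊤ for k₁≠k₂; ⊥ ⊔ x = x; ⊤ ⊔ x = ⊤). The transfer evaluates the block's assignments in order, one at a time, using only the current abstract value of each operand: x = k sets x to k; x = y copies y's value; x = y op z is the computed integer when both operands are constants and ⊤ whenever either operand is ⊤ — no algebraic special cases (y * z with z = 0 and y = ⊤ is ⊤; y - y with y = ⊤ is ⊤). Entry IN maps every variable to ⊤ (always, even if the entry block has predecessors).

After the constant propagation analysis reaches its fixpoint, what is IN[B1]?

Answer: {a: ⊤, b: ⊤, c: -3, d: -3, e: 9, f: ⊤}

Trace:
Converged values:
  B0:  IN=(all ⊤)  OUT={c:-3, d:-3, e:9; rest ⊤}
  B1:  IN={c:-3, d:-3, e:9; rest ⊤}  OUT={c:-3, d:-3, e:9, f:4; rest ⊤}
  B2:  IN={c:-3, d:-3, e:9, f:4; rest ⊤}  OUT={a:18, c:-3, d:-3, e:9, f:6; rest ⊤}
  B3:  IN={a:18, c:-3, d:-3, e:9, f:6; rest ⊤}  OUT={a:18, c:-3, d:-3, e:9, f:27; rest ⊤}
  B4:  IN={a:18, c:-3, d:-3, e:9, f:27; rest ⊤}  OUT={a:162, b:4, c:-6, d:-3, e:9, f:27; rest ⊤}
  B5:  IN={a:162, b:4, c:-6, d:-3, e:9, f:27; rest ⊤}  OUT={a:162, b:4, c:-6, d:-3, e:10, f:27; rest ⊤}
  B6:  IN={a:162, b:4, c:-6, d:-3, e:10, f:27; rest ⊤}  OUT={a:162, b:4, c:-3, d:-3, e:10, f:27; rest ⊤}

Merge at B1: IN[B1] = OUT[B0] = {a: ⊤, b: ⊤, c: -3, d: -3, e: 9, f: ⊤}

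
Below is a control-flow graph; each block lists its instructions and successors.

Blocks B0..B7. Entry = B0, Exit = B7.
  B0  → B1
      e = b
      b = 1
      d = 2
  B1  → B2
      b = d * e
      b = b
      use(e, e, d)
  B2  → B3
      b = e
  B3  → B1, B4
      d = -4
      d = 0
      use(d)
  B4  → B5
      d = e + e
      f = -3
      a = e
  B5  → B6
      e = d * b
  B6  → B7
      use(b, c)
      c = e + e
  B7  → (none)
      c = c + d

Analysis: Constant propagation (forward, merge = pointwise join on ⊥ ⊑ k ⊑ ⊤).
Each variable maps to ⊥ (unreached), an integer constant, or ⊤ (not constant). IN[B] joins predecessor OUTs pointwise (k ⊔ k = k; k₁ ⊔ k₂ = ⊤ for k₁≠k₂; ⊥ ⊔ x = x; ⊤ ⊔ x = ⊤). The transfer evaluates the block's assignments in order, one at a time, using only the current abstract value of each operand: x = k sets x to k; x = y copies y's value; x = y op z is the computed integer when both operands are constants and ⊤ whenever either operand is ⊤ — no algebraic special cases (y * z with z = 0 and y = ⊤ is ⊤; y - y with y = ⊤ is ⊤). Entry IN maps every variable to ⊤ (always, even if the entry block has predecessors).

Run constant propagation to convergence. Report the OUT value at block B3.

Answer: {a: ⊤, b: ⊤, c: ⊤, d: 0, e: ⊤, f: ⊤}

Derivation:
Converged values:
  B0: | IN=(all ⊤) | OUT={b:1, d:2; rest ⊤}
  B1: | IN=(all ⊤) | OUT=(all ⊤)
  B2: | IN=(all ⊤) | OUT=(all ⊤)
  B3: | IN=(all ⊤) | OUT={d:0; rest ⊤}
  B4: | IN={d:0; rest ⊤} | OUT={f:-3; rest ⊤}
  B5: | IN={f:-3; rest ⊤} | OUT={f:-3; rest ⊤}
  B6: | IN={f:-3; rest ⊤} | OUT={f:-3; rest ⊤}
  B7: | IN={f:-3; rest ⊤} | OUT={f:-3; rest ⊤}

Merge at B3: IN[B3] = OUT[B2] = {a: ⊤, b: ⊤, c: ⊤, d: ⊤, e: ⊤, f: ⊤}
Applying B3's transfer function to that IN value gives OUT[B3] (row B3 above).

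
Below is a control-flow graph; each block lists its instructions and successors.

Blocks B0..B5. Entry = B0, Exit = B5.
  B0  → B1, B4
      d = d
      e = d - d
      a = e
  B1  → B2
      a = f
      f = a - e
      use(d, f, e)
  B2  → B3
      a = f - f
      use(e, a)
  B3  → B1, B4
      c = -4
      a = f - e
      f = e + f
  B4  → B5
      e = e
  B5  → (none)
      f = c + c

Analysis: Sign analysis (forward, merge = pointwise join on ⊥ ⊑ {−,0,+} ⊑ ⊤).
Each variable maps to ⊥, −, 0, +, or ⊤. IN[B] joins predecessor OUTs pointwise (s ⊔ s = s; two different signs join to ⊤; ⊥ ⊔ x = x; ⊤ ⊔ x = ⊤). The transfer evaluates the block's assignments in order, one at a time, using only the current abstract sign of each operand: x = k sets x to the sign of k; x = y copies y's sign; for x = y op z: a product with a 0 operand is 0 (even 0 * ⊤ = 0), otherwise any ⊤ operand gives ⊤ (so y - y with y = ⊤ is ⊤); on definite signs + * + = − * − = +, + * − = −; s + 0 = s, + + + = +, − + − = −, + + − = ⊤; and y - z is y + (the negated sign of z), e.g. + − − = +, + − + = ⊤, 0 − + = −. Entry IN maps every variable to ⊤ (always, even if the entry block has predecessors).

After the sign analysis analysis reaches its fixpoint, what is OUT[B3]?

Converged values:
  B0: | IN=(all ⊤) | OUT=(all ⊤)
  B1: | IN=(all ⊤) | OUT=(all ⊤)
  B2: | IN=(all ⊤) | OUT=(all ⊤)
  B3: | IN=(all ⊤) | OUT={c:-; rest ⊤}
  B4: | IN=(all ⊤) | OUT=(all ⊤)
  B5: | IN=(all ⊤) | OUT=(all ⊤)

Merge at B3: IN[B3] = OUT[B2] = {a: ⊤, b: ⊤, c: ⊤, d: ⊤, e: ⊤, f: ⊤}
Applying B3's transfer function to that IN value gives OUT[B3] (row B3 above).

Answer: {a: ⊤, b: ⊤, c: -, d: ⊤, e: ⊤, f: ⊤}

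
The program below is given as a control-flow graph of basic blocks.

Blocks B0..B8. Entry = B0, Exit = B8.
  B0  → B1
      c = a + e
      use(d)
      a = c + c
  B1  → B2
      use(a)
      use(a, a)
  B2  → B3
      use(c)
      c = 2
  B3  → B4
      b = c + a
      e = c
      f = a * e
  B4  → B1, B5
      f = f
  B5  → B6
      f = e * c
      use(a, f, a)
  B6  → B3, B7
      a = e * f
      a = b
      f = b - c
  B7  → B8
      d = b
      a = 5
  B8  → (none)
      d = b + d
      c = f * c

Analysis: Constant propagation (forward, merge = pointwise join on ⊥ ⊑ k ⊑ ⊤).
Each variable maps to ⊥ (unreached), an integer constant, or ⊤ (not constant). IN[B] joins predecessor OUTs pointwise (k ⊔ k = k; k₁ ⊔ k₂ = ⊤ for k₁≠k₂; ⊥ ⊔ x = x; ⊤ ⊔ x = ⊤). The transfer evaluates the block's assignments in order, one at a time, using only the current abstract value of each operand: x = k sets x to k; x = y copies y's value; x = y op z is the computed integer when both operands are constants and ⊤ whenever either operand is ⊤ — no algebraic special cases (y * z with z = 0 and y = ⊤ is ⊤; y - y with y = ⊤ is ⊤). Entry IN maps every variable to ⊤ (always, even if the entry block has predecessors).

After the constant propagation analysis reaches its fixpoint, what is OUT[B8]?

Answer: {a: 5, b: ⊤, c: ⊤, d: ⊤, e: 2, f: ⊤}

Trace:
Per-block solution:
  B0:  IN=(all ⊤)  OUT=(all ⊤)
  B1:  IN=(all ⊤)  OUT=(all ⊤)
  B2:  IN=(all ⊤)  OUT={c:2; rest ⊤}
  B3:  IN={c:2; rest ⊤}  OUT={c:2, e:2; rest ⊤}
  B4:  IN={c:2, e:2; rest ⊤}  OUT={c:2, e:2; rest ⊤}
  B5:  IN={c:2, e:2; rest ⊤}  OUT={c:2, e:2, f:4; rest ⊤}
  B6:  IN={c:2, e:2, f:4; rest ⊤}  OUT={c:2, e:2; rest ⊤}
  B7:  IN={c:2, e:2; rest ⊤}  OUT={a:5, c:2, e:2; rest ⊤}
  B8:  IN={a:5, c:2, e:2; rest ⊤}  OUT={a:5, e:2; rest ⊤}

Merge at B8: IN[B8] = OUT[B7] = {a: 5, b: ⊤, c: 2, d: ⊤, e: 2, f: ⊤}
Applying B8's transfer function to that IN value gives OUT[B8] (row B8 above).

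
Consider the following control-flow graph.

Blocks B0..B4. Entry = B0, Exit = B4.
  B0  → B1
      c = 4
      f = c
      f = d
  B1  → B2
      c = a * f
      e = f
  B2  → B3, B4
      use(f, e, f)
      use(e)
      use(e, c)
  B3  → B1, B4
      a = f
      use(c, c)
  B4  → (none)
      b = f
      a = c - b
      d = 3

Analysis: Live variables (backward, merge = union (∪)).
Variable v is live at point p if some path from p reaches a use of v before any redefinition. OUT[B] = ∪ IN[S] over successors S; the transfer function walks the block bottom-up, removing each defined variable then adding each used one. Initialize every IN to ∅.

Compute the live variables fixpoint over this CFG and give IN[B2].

Answer: {c, e, f}

Trace:
Fixpoint table:
  B0: | IN={a, d} | OUT={a, f}
  B1: | IN={a, f} | OUT={c, e, f}
  B2: | IN={c, e, f} | OUT={c, f}
  B3: | IN={c, f} | OUT={a, c, f}
  B4: | IN={c, f} | OUT={}

Merge at B2: OUT[B2] = IN[B3] ⊔ IN[B4] = {c, f}
Applying B2's transfer function to that OUT value gives IN[B2] (row B2 above).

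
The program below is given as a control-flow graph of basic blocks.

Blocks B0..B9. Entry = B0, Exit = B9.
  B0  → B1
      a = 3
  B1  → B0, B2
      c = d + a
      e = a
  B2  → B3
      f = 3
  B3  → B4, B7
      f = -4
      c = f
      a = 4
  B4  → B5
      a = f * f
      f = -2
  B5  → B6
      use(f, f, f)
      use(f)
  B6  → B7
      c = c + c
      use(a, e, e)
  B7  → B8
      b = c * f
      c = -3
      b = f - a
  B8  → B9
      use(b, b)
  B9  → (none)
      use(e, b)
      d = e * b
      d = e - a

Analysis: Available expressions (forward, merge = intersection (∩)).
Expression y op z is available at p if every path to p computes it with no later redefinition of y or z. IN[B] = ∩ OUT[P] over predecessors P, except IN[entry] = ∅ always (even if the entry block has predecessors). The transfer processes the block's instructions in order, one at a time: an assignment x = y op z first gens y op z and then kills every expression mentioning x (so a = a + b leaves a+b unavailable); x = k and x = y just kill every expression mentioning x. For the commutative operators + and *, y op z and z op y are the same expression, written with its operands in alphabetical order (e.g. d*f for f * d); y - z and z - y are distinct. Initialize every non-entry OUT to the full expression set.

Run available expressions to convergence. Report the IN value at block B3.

Fixpoint table:
  B0:  IN={}  OUT={}
  B1:  IN={}  OUT={a+d}
  B2:  IN={a+d}  OUT={a+d}
  B3:  IN={a+d}  OUT={}
  B4:  IN={}  OUT={}
  B5:  IN={}  OUT={}
  B6:  IN={}  OUT={}
  B7:  IN={}  OUT={f-a}
  B8:  IN={f-a}  OUT={f-a}
  B9:  IN={f-a}  OUT={b*e, e-a, f-a}

Merge at B3: IN[B3] = OUT[B2] = {a+d}

Answer: {a+d}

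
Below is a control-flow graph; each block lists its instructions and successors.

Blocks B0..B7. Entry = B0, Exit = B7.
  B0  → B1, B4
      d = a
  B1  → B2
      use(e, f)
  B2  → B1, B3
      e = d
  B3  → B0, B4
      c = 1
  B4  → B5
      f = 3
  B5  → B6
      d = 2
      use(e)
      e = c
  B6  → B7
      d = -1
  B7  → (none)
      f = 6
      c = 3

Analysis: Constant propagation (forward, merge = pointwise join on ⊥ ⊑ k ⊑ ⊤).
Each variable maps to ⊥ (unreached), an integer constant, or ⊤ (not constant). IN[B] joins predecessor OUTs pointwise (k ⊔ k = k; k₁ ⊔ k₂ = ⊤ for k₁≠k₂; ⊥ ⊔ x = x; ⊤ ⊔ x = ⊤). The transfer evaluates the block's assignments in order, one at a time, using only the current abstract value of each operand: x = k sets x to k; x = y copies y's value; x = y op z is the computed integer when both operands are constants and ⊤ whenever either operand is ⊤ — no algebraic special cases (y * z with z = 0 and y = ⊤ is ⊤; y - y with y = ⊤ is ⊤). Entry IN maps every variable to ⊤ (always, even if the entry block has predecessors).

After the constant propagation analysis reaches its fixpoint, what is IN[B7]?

Answer: {a: ⊤, b: ⊤, c: ⊤, d: -1, e: ⊤, f: 3}

Derivation:
Per-block solution:
  B0:  IN=(all ⊤)  OUT=(all ⊤)
  B1:  IN=(all ⊤)  OUT=(all ⊤)
  B2:  IN=(all ⊤)  OUT=(all ⊤)
  B3:  IN=(all ⊤)  OUT={c:1; rest ⊤}
  B4:  IN=(all ⊤)  OUT={f:3; rest ⊤}
  B5:  IN={f:3; rest ⊤}  OUT={d:2, f:3; rest ⊤}
  B6:  IN={d:2, f:3; rest ⊤}  OUT={d:-1, f:3; rest ⊤}
  B7:  IN={d:-1, f:3; rest ⊤}  OUT={c:3, d:-1, f:6; rest ⊤}

Merge at B7: IN[B7] = OUT[B6] = {a: ⊤, b: ⊤, c: ⊤, d: -1, e: ⊤, f: 3}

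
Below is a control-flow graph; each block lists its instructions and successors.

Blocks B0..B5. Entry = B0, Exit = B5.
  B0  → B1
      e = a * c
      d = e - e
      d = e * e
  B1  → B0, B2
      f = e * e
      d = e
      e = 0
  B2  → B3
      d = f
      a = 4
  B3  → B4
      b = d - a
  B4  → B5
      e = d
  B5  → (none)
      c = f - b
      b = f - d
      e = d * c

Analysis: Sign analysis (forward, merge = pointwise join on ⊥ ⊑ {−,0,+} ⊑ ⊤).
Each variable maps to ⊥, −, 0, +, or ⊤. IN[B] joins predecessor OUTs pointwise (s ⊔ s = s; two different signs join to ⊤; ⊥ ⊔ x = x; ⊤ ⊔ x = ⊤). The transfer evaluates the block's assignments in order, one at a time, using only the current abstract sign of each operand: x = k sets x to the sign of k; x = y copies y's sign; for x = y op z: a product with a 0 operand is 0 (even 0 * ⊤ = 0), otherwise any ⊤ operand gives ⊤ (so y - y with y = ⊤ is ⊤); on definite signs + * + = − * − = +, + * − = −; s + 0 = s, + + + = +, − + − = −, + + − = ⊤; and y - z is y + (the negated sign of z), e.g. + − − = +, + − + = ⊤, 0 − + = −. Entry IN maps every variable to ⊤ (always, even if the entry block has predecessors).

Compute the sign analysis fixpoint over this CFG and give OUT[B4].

Answer: {a: +, b: ⊤, c: ⊤, d: ⊤, e: ⊤, f: ⊤}

Derivation:
Converged values:
  B0: | IN=(all ⊤) | OUT=(all ⊤)
  B1: | IN=(all ⊤) | OUT={e:0; rest ⊤}
  B2: | IN={e:0; rest ⊤} | OUT={a:+, e:0; rest ⊤}
  B3: | IN={a:+, e:0; rest ⊤} | OUT={a:+, e:0; rest ⊤}
  B4: | IN={a:+, e:0; rest ⊤} | OUT={a:+; rest ⊤}
  B5: | IN={a:+; rest ⊤} | OUT={a:+; rest ⊤}

Merge at B4: IN[B4] = OUT[B3] = {a: +, b: ⊤, c: ⊤, d: ⊤, e: 0, f: ⊤}
Applying B4's transfer function to that IN value gives OUT[B4] (row B4 above).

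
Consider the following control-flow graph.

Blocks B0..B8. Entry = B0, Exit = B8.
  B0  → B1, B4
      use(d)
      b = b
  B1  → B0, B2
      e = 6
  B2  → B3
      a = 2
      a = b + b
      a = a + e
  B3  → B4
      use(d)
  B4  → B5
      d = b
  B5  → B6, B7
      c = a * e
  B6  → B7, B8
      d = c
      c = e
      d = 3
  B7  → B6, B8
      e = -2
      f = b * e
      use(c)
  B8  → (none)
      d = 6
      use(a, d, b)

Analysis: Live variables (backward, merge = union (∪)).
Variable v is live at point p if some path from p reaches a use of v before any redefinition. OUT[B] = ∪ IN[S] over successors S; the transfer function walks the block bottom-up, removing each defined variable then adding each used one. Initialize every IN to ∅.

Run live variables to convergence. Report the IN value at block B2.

Answer: {b, d, e}

Working:
Fixpoint table:
  B0:   IN={a, b, d, e}   OUT={a, b, d, e}
  B1:   IN={a, b, d}   OUT={a, b, d, e}
  B2:   IN={b, d, e}   OUT={a, b, d, e}
  B3:   IN={a, b, d, e}   OUT={a, b, e}
  B4:   IN={a, b, e}   OUT={a, b, e}
  B5:   IN={a, b, e}   OUT={a, b, c, e}
  B6:   IN={a, b, c, e}   OUT={a, b, c}
  B7:   IN={a, b, c}   OUT={a, b, c, e}
  B8:   IN={a, b}   OUT={}

Merge at B2: OUT[B2] = IN[B3] = {a, b, d, e}
Applying B2's transfer function to that OUT value gives IN[B2] (row B2 above).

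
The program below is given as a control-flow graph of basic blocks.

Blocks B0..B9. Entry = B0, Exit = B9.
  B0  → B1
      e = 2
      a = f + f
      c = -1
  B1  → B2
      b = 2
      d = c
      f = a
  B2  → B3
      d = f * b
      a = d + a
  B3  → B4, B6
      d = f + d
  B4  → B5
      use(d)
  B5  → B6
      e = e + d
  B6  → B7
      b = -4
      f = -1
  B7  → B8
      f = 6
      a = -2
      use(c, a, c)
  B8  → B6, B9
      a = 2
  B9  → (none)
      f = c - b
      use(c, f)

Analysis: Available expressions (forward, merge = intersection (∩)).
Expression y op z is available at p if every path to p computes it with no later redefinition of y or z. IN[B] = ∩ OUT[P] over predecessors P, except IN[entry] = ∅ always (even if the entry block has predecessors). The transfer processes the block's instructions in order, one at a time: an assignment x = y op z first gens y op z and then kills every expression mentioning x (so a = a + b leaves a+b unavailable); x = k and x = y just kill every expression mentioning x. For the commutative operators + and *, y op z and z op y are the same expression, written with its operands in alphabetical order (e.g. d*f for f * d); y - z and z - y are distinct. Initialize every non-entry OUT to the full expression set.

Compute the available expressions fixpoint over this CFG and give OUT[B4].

Per-block solution:
  B0:   IN={}   OUT={f+f}
  B1:   IN={f+f}   OUT={}
  B2:   IN={}   OUT={b*f}
  B3:   IN={b*f}   OUT={b*f}
  B4:   IN={b*f}   OUT={b*f}
  B5:   IN={b*f}   OUT={b*f}
  B6:   IN={}   OUT={}
  B7:   IN={}   OUT={}
  B8:   IN={}   OUT={}
  B9:   IN={}   OUT={c-b}

Merge at B4: IN[B4] = OUT[B3] = {b*f}
Applying B4's transfer function to that IN value gives OUT[B4] (row B4 above).

Answer: {b*f}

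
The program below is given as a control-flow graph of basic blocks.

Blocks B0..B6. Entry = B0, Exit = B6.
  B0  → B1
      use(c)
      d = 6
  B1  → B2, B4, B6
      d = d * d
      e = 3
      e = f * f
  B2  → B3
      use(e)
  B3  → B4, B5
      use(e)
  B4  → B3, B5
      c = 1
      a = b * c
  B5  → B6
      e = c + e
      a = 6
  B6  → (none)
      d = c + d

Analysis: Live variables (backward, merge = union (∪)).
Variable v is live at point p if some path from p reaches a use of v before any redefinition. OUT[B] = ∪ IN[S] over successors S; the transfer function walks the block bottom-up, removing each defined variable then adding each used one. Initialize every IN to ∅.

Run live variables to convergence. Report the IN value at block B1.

Answer: {b, c, d, f}

Working:
Converged values:
  B0:  IN={b, c, f}  OUT={b, c, d, f}
  B1:  IN={b, c, d, f}  OUT={b, c, d, e}
  B2:  IN={b, c, d, e}  OUT={b, c, d, e}
  B3:  IN={b, c, d, e}  OUT={b, c, d, e}
  B4:  IN={b, d, e}  OUT={b, c, d, e}
  B5:  IN={c, d, e}  OUT={c, d}
  B6:  IN={c, d}  OUT={}

Merge at B1: OUT[B1] = IN[B2] ⊔ IN[B4] ⊔ IN[B6] = {b, c, d, e}
Applying B1's transfer function to that OUT value gives IN[B1] (row B1 above).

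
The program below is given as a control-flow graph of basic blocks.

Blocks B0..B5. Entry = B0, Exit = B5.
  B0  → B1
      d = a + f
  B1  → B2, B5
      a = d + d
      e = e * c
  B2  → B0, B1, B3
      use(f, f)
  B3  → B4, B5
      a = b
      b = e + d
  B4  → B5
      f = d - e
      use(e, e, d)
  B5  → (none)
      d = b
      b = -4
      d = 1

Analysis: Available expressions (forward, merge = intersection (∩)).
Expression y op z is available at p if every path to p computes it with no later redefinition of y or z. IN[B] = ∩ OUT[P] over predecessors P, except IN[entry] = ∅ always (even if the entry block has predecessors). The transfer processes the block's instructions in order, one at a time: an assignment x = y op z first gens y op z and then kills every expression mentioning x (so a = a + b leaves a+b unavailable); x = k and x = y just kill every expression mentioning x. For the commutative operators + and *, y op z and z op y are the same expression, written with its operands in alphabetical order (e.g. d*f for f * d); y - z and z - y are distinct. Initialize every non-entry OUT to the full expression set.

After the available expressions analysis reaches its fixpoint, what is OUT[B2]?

Per-block solution:
  B0:   IN={}   OUT={a+f}
  B1:   IN={}   OUT={d+d}
  B2:   IN={d+d}   OUT={d+d}
  B3:   IN={d+d}   OUT={d+d, d+e}
  B4:   IN={d+d, d+e}   OUT={d+d, d+e, d-e}
  B5:   IN={d+d}   OUT={}

Merge at B2: IN[B2] = OUT[B1] = {d+d}
Applying B2's transfer function to that IN value gives OUT[B2] (row B2 above).

Answer: {d+d}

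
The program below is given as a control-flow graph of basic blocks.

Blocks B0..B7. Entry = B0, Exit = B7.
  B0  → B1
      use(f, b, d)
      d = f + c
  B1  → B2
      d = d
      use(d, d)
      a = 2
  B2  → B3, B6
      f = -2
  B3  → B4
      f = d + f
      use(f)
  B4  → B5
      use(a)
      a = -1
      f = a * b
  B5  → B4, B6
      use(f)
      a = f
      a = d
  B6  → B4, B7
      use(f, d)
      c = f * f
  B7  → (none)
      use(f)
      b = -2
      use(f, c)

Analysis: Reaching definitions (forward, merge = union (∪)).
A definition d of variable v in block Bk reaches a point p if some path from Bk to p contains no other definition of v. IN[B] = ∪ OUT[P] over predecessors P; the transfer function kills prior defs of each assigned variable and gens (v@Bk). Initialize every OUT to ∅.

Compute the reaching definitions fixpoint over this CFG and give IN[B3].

Answer: {a@B1, d@B1, f@B2}

Trace:
Converged values:
  B0:   IN={}   OUT={d@B0}
  B1:   IN={d@B0}   OUT={a@B1, d@B1}
  B2:   IN={a@B1, d@B1}   OUT={a@B1, d@B1, f@B2}
  B3:   IN={a@B1, d@B1, f@B2}   OUT={a@B1, d@B1, f@B3}
  B4:   IN={a@B1, a@B5, c@B6, d@B1, f@B2, f@B3, f@B4}   OUT={a@B4, c@B6, d@B1, f@B4}
  B5:   IN={a@B4, c@B6, d@B1, f@B4}   OUT={a@B5, c@B6, d@B1, f@B4}
  B6:   IN={a@B1, a@B5, c@B6, d@B1, f@B2, f@B4}   OUT={a@B1, a@B5, c@B6, d@B1, f@B2, f@B4}
  B7:   IN={a@B1, a@B5, c@B6, d@B1, f@B2, f@B4}   OUT={a@B1, a@B5, b@B7, c@B6, d@B1, f@B2, f@B4}

Merge at B3: IN[B3] = OUT[B2] = {a@B1, d@B1, f@B2}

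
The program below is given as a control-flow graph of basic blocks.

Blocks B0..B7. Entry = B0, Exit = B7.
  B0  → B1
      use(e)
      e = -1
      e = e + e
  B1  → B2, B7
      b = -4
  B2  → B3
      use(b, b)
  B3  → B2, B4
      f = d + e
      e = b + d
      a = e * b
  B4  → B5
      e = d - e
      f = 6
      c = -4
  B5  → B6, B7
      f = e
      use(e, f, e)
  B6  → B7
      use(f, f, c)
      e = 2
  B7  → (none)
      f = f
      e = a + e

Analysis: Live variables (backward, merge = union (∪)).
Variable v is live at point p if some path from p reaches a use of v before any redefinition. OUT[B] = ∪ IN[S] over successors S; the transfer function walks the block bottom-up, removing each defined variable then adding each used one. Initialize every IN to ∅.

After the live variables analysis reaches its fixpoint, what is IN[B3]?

Answer: {b, d, e}

Derivation:
Per-block solution:
  B0: | IN={a, d, e, f} | OUT={a, d, e, f}
  B1: | IN={a, d, e, f} | OUT={a, b, d, e, f}
  B2: | IN={b, d, e} | OUT={b, d, e}
  B3: | IN={b, d, e} | OUT={a, b, d, e}
  B4: | IN={a, d, e} | OUT={a, c, e}
  B5: | IN={a, c, e} | OUT={a, c, e, f}
  B6: | IN={a, c, f} | OUT={a, e, f}
  B7: | IN={a, e, f} | OUT={}

Merge at B3: OUT[B3] = IN[B2] ⊔ IN[B4] = {a, b, d, e}
Applying B3's transfer function to that OUT value gives IN[B3] (row B3 above).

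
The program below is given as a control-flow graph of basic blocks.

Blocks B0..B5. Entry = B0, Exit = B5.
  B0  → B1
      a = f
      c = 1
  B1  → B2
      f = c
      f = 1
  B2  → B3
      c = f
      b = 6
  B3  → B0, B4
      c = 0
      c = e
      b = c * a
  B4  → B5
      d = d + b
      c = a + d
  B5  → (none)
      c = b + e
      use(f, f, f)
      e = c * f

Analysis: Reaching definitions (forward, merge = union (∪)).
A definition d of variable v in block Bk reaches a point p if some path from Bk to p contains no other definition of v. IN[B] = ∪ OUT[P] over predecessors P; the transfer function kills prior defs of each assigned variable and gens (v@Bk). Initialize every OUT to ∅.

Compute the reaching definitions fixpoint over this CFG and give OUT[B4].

Converged values:
  B0:   IN={a@B0, b@B3, c@B3, f@B1}   OUT={a@B0, b@B3, c@B0, f@B1}
  B1:   IN={a@B0, b@B3, c@B0, f@B1}   OUT={a@B0, b@B3, c@B0, f@B1}
  B2:   IN={a@B0, b@B3, c@B0, f@B1}   OUT={a@B0, b@B2, c@B2, f@B1}
  B3:   IN={a@B0, b@B2, c@B2, f@B1}   OUT={a@B0, b@B3, c@B3, f@B1}
  B4:   IN={a@B0, b@B3, c@B3, f@B1}   OUT={a@B0, b@B3, c@B4, d@B4, f@B1}
  B5:   IN={a@B0, b@B3, c@B4, d@B4, f@B1}   OUT={a@B0, b@B3, c@B5, d@B4, e@B5, f@B1}

Merge at B4: IN[B4] = OUT[B3] = {a@B0, b@B3, c@B3, f@B1}
Applying B4's transfer function to that IN value gives OUT[B4] (row B4 above).

Answer: {a@B0, b@B3, c@B4, d@B4, f@B1}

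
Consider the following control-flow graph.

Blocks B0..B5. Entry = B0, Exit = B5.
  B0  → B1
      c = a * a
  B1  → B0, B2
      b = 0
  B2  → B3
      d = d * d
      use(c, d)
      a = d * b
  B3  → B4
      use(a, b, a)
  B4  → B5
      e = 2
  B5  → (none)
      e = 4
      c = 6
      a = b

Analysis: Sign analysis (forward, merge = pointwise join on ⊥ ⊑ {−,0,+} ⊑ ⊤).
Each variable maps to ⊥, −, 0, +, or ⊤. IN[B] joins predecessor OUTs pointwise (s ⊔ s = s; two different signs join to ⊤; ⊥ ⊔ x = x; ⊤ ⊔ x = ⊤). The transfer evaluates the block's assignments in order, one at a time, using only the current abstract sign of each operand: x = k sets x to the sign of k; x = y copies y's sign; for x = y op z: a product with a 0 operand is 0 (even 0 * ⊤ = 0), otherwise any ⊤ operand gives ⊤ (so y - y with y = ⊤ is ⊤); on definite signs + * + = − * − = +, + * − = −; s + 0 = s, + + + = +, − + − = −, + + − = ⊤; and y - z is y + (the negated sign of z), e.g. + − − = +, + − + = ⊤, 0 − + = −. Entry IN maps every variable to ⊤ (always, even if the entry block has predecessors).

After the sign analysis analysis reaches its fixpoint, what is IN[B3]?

Per-block solution:
  B0:  IN=(all ⊤)  OUT=(all ⊤)
  B1:  IN=(all ⊤)  OUT={b:0; rest ⊤}
  B2:  IN={b:0; rest ⊤}  OUT={a:0, b:0; rest ⊤}
  B3:  IN={a:0, b:0; rest ⊤}  OUT={a:0, b:0; rest ⊤}
  B4:  IN={a:0, b:0; rest ⊤}  OUT={a:0, b:0, e:+; rest ⊤}
  B5:  IN={a:0, b:0, e:+; rest ⊤}  OUT={a:0, b:0, c:+, e:+; rest ⊤}

Merge at B3: IN[B3] = OUT[B2] = {a: 0, b: 0, c: ⊤, d: ⊤, e: ⊤, f: ⊤}

Answer: {a: 0, b: 0, c: ⊤, d: ⊤, e: ⊤, f: ⊤}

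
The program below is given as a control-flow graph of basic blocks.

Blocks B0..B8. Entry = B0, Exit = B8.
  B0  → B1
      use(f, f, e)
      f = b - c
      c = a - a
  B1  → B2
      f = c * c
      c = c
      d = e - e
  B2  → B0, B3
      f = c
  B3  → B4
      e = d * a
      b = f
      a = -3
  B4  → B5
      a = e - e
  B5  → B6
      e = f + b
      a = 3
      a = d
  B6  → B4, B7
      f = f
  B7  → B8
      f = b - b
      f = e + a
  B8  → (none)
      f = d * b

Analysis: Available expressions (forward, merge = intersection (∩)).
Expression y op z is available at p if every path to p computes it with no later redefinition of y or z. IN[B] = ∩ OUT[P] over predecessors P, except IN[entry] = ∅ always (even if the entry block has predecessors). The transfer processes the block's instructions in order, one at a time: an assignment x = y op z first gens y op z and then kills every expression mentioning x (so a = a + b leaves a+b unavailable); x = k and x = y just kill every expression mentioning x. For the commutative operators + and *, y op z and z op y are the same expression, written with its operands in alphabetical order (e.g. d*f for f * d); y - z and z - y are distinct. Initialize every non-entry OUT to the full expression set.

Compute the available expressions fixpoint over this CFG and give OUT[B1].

Answer: {a-a, e-e}

Trace:
Per-block solution:
  B0:  IN={}  OUT={a-a}
  B1:  IN={a-a}  OUT={a-a, e-e}
  B2:  IN={a-a, e-e}  OUT={a-a, e-e}
  B3:  IN={a-a, e-e}  OUT={}
  B4:  IN={}  OUT={e-e}
  B5:  IN={e-e}  OUT={b+f}
  B6:  IN={b+f}  OUT={}
  B7:  IN={}  OUT={a+e, b-b}
  B8:  IN={a+e, b-b}  OUT={a+e, b*d, b-b}

Merge at B1: IN[B1] = OUT[B0] = {a-a}
Applying B1's transfer function to that IN value gives OUT[B1] (row B1 above).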